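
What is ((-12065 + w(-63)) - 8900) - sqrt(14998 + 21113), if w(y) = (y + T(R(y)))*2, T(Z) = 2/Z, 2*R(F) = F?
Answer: -1328741/63 - sqrt(36111) ≈ -21281.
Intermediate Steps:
R(F) = F/2
w(y) = 2*y + 8/y (w(y) = (y + 2/((y/2)))*2 = (y + 2*(2/y))*2 = (y + 4/y)*2 = 2*y + 8/y)
((-12065 + w(-63)) - 8900) - sqrt(14998 + 21113) = ((-12065 + (2*(-63) + 8/(-63))) - 8900) - sqrt(14998 + 21113) = ((-12065 + (-126 + 8*(-1/63))) - 8900) - sqrt(36111) = ((-12065 + (-126 - 8/63)) - 8900) - sqrt(36111) = ((-12065 - 7946/63) - 8900) - sqrt(36111) = (-768041/63 - 8900) - sqrt(36111) = -1328741/63 - sqrt(36111)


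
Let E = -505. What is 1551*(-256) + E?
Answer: -397561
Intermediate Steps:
1551*(-256) + E = 1551*(-256) - 505 = -397056 - 505 = -397561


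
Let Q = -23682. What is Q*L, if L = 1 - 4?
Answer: 71046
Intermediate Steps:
L = -3
Q*L = -23682*(-3) = 71046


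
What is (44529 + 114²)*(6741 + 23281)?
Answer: 1727015550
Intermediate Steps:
(44529 + 114²)*(6741 + 23281) = (44529 + 12996)*30022 = 57525*30022 = 1727015550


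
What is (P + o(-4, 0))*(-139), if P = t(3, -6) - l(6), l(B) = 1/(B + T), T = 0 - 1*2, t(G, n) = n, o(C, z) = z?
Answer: 3475/4 ≈ 868.75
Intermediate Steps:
T = -2 (T = 0 - 2 = -2)
l(B) = 1/(-2 + B) (l(B) = 1/(B - 2) = 1/(-2 + B))
P = -25/4 (P = -6 - 1/(-2 + 6) = -6 - 1/4 = -25/4 ≈ -6.2500)
(P + o(-4, 0))*(-139) = (-25/4 + 0)*(-139) = -25/4*(-139) = 3475/4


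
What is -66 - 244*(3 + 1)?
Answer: -1042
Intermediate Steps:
-66 - 244*(3 + 1) = -66 - 244*4 = -66 - 61*16 = -66 - 976 = -1042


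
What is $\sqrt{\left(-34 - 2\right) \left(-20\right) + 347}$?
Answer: $\sqrt{1067} \approx 32.665$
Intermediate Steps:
$\sqrt{\left(-34 - 2\right) \left(-20\right) + 347} = \sqrt{\left(-36\right) \left(-20\right) + 347} = \sqrt{720 + 347} = \sqrt{1067}$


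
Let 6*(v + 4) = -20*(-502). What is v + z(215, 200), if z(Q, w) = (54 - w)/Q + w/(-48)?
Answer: 2147189/1290 ≈ 1664.5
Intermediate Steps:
v = 5008/3 (v = -4 + (-20*(-502))/6 = -4 + (⅙)*10040 = -4 + 5020/3 = 5008/3 ≈ 1669.3)
z(Q, w) = -w/48 + (54 - w)/Q (z(Q, w) = (54 - w)/Q + w*(-1/48) = (54 - w)/Q - w/48 = -w/48 + (54 - w)/Q)
v + z(215, 200) = 5008/3 + (54 - 1*200 - 1/48*215*200)/215 = 5008/3 + (54 - 200 - 5375/6)/215 = 5008/3 + (1/215)*(-6251/6) = 5008/3 - 6251/1290 = 2147189/1290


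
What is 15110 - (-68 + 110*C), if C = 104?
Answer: 3738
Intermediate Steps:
15110 - (-68 + 110*C) = 15110 - (-68 + 110*104) = 15110 - (-68 + 11440) = 15110 - 1*11372 = 15110 - 11372 = 3738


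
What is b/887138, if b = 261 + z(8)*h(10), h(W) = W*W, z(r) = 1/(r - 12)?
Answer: 118/443569 ≈ 0.00026602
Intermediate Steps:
z(r) = 1/(-12 + r)
h(W) = W**2
b = 236 (b = 261 + 10**2/(-12 + 8) = 261 + 100/(-4) = 261 - 1/4*100 = 261 - 25 = 236)
b/887138 = 236/887138 = 236*(1/887138) = 118/443569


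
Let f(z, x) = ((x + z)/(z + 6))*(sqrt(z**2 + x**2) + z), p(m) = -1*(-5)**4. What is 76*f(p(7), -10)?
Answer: -30162500/619 + 241300*sqrt(15629)/619 ≈ 6.2368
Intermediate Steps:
p(m) = -625 (p(m) = -1*625 = -625)
f(z, x) = (x + z)*(z + sqrt(x**2 + z**2))/(6 + z) (f(z, x) = ((x + z)/(6 + z))*(sqrt(x**2 + z**2) + z) = ((x + z)/(6 + z))*(z + sqrt(x**2 + z**2)) = (x + z)*(z + sqrt(x**2 + z**2))/(6 + z))
76*f(p(7), -10) = 76*(((-625)**2 - 10*(-625) - 10*sqrt((-10)**2 + (-625)**2) - 625*sqrt((-10)**2 + (-625)**2))/(6 - 625)) = 76*((390625 + 6250 - 10*sqrt(100 + 390625) - 625*sqrt(100 + 390625))/(-619)) = 76*(-(390625 + 6250 - 50*sqrt(15629) - 3125*sqrt(15629))/619) = 76*(-(396875 - 3175*sqrt(15629))/619) = 76*(-396875/619 + 3175*sqrt(15629)/619) = -30162500/619 + 241300*sqrt(15629)/619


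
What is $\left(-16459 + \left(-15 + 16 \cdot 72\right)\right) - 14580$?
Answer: $-29902$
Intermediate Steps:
$\left(-16459 + \left(-15 + 16 \cdot 72\right)\right) - 14580 = \left(-16459 + \left(-15 + 1152\right)\right) - 14580 = \left(-16459 + 1137\right) - 14580 = -15322 - 14580 = -29902$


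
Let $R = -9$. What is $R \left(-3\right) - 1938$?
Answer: $-1911$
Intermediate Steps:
$R \left(-3\right) - 1938 = \left(-9\right) \left(-3\right) - 1938 = 27 - 1938 = -1911$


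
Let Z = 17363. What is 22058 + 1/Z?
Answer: 382993055/17363 ≈ 22058.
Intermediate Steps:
22058 + 1/Z = 22058 + 1/17363 = 382993055/17363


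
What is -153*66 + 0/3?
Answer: -10098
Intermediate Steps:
-153*66 + 0/3 = -10098 + 0*(1/3) = -10098 + 0 = -10098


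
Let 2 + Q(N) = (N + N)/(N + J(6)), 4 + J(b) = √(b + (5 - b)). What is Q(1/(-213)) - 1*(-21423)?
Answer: 5363433675/250382 + 213*√5/250382 ≈ 21421.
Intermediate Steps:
J(b) = -4 + √5 (J(b) = -4 + √(b + (5 - b)) = -4 + √5)
Q(N) = -2 + 2*N/(-4 + N + √5) (Q(N) = -2 + (N + N)/(N + (-4 + √5)) = -2 + (2*N)/(-4 + N + √5) = -2 + 2*N/(-4 + N + √5))
Q(1/(-213)) - 1*(-21423) = 2*(4 - √5)/(-4 + 1/(-213) + √5) - 1*(-21423) = 2*(4 - √5)/(-4 - 1/213 + √5) + 21423 = 2*(4 - √5)/(-853/213 + √5) + 21423 = 21423 + 2*(4 - √5)/(-853/213 + √5)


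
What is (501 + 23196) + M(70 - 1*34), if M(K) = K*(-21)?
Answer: 22941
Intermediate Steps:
M(K) = -21*K
(501 + 23196) + M(70 - 1*34) = (501 + 23196) - 21*(70 - 1*34) = 23697 - 21*(70 - 34) = 23697 - 21*36 = 23697 - 756 = 22941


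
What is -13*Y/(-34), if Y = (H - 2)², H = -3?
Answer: 325/34 ≈ 9.5588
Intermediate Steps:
Y = 25 (Y = (-3 - 2)² = (-5)² = 25)
-13*Y/(-34) = -13*25/(-34) = -325*(-1/34) = 325/34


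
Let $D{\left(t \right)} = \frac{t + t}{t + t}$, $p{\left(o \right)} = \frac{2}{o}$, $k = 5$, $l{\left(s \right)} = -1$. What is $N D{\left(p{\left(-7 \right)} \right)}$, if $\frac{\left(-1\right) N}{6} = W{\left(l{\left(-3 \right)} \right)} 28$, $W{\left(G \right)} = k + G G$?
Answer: $-1008$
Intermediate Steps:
$W{\left(G \right)} = 5 + G^{2}$ ($W{\left(G \right)} = 5 + G G = 5 + G^{2}$)
$D{\left(t \right)} = 1$ ($D{\left(t \right)} = \frac{2 t}{2 t} = 2 t \frac{1}{2 t} = 1$)
$N = -1008$ ($N = - 6 \left(5 + \left(-1\right)^{2}\right) 28 = - 6 \left(5 + 1\right) 28 = - 6 \cdot 6 \cdot 28 = \left(-6\right) 168 = -1008$)
$N D{\left(p{\left(-7 \right)} \right)} = \left(-1008\right) 1 = -1008$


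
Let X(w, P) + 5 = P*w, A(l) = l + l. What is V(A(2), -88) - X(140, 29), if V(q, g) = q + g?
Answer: -4139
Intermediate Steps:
A(l) = 2*l
X(w, P) = -5 + P*w
V(q, g) = g + q
V(A(2), -88) - X(140, 29) = (-88 + 2*2) - (-5 + 29*140) = (-88 + 4) - (-5 + 4060) = -84 - 1*4055 = -84 - 4055 = -4139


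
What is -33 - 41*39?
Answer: -1632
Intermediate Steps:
-33 - 41*39 = -33 - 1599 = -1632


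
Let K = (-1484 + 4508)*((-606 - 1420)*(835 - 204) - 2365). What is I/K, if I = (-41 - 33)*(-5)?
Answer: -185/1936525752 ≈ -9.5532e-8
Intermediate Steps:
I = 370 (I = -74*(-5) = 370)
K = -3873051504 (K = 3024*(-2026*631 - 2365) = 3024*(-1278406 - 2365) = 3024*(-1280771) = -3873051504)
I/K = 370/(-3873051504) = 370*(-1/3873051504) = -185/1936525752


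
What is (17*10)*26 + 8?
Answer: 4428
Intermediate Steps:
(17*10)*26 + 8 = 170*26 + 8 = 4420 + 8 = 4428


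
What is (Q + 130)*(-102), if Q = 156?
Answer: -29172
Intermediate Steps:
(Q + 130)*(-102) = (156 + 130)*(-102) = 286*(-102) = -29172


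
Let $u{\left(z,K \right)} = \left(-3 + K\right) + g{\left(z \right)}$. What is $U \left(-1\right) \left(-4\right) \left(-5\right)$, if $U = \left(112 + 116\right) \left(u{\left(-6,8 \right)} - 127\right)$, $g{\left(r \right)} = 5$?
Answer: $533520$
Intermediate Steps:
$u{\left(z,K \right)} = 2 + K$ ($u{\left(z,K \right)} = \left(-3 + K\right) + 5 = 2 + K$)
$U = -26676$ ($U = \left(112 + 116\right) \left(\left(2 + 8\right) - 127\right) = 228 \left(10 - 127\right) = 228 \left(-117\right) = -26676$)
$U \left(-1\right) \left(-4\right) \left(-5\right) = - 26676 \left(-1\right) \left(-4\right) \left(-5\right) = - 26676 \cdot 4 \left(-5\right) = \left(-26676\right) \left(-20\right) = 533520$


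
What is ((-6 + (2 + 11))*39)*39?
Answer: 10647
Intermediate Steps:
((-6 + (2 + 11))*39)*39 = ((-6 + 13)*39)*39 = (7*39)*39 = 273*39 = 10647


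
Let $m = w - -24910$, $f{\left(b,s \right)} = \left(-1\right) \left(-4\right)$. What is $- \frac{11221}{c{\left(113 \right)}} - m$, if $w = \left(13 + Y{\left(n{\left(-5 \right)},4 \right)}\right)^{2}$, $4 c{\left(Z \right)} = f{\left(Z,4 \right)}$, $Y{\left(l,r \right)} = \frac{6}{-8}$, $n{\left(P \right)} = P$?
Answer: $- \frac{580497}{16} \approx -36281.0$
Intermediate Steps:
$f{\left(b,s \right)} = 4$
$Y{\left(l,r \right)} = - \frac{3}{4}$ ($Y{\left(l,r \right)} = 6 \left(- \frac{1}{8}\right) = - \frac{3}{4}$)
$c{\left(Z \right)} = 1$ ($c{\left(Z \right)} = \frac{1}{4} \cdot 4 = 1$)
$w = \frac{2401}{16}$ ($w = \left(13 - \frac{3}{4}\right)^{2} = \left(\frac{49}{4}\right)^{2} = \frac{2401}{16} \approx 150.06$)
$m = \frac{400961}{16}$ ($m = \frac{2401}{16} - -24910 = \frac{2401}{16} + 24910 = \frac{400961}{16} \approx 25060.0$)
$- \frac{11221}{c{\left(113 \right)}} - m = - \frac{11221}{1} - \frac{400961}{16} = \left(-11221\right) 1 - \frac{400961}{16} = -11221 - \frac{400961}{16} = - \frac{580497}{16}$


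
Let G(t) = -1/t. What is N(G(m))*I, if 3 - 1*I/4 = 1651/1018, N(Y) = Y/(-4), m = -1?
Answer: -1403/1018 ≈ -1.3782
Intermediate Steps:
N(Y) = -Y/4 (N(Y) = Y*(-1/4) = -Y/4)
I = 2806/509 (I = 12 - 6604/1018 = 12 - 4*1651/1018 = 12 - 3302/509 = 2806/509 ≈ 5.5128)
N(G(m))*I = -(-1)/(4*(-1))*(2806/509) = -(-1)*(-1)/4*(2806/509) = -1/4*1*(2806/509) = -1/4*2806/509 = -1403/1018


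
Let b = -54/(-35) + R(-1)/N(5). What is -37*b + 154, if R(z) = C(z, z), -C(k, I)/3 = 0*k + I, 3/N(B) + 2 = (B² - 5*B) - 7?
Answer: 15047/35 ≈ 429.91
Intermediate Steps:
N(B) = 3/(-9 + B² - 5*B) (N(B) = 3/(-2 + ((B² - 5*B) - 7)) = 3/(-2 + (-7 + B² - 5*B)) = 3/(-9 + B² - 5*B))
C(k, I) = -3*I (C(k, I) = -3*(0*k + I) = -3*(0 + I) = -3*I)
R(z) = -3*z
b = -261/35 (b = -54/(-35) + (-3*(-1))/((3/(-9 + 5² - 5*5))) = -54*(-1/35) + 3/((3/(-9 + 25 - 25))) = 54/35 + 3/((3/(-9))) = 54/35 + 3/((3*(-⅑))) = 54/35 + 3/(-⅓) = 54/35 + 3*(-3) = 54/35 - 9 = -261/35 ≈ -7.4571)
-37*b + 154 = -37*(-261/35) + 154 = 9657/35 + 154 = 15047/35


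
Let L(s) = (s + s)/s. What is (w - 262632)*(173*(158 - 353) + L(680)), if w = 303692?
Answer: -1385076980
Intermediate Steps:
L(s) = 2 (L(s) = (2*s)/s = 2)
(w - 262632)*(173*(158 - 353) + L(680)) = (303692 - 262632)*(173*(158 - 353) + 2) = 41060*(173*(-195) + 2) = 41060*(-33735 + 2) = 41060*(-33733) = -1385076980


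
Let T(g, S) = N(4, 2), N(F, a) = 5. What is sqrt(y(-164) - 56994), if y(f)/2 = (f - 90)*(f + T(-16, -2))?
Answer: 3*sqrt(2642) ≈ 154.20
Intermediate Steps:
T(g, S) = 5
y(f) = 2*(-90 + f)*(5 + f) (y(f) = 2*((f - 90)*(f + 5)) = 2*((-90 + f)*(5 + f)) = 2*(-90 + f)*(5 + f))
sqrt(y(-164) - 56994) = sqrt((-900 - 170*(-164) + 2*(-164)**2) - 56994) = sqrt((-900 + 27880 + 2*26896) - 56994) = sqrt((-900 + 27880 + 53792) - 56994) = sqrt(80772 - 56994) = sqrt(23778) = 3*sqrt(2642)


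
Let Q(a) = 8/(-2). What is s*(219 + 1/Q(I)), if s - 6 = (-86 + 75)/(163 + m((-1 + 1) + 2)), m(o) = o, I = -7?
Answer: 15575/12 ≈ 1297.9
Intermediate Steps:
Q(a) = -4 (Q(a) = 8*(-1/2) = -4)
s = 89/15 (s = 6 + (-86 + 75)/(163 + ((-1 + 1) + 2)) = 6 - 11/(163 + (0 + 2)) = 6 - 11/(163 + 2) = 6 - 11/165 = 6 - 11*1/165 = 6 - 1/15 = 89/15 ≈ 5.9333)
s*(219 + 1/Q(I)) = 89*(219 + 1/(-4))/15 = 89*(219 - 1/4)/15 = (89/15)*(875/4) = 15575/12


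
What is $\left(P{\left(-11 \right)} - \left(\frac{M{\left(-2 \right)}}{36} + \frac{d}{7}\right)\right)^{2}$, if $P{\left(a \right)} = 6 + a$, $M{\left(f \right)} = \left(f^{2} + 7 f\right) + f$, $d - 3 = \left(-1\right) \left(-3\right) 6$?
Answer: $\frac{529}{9} \approx 58.778$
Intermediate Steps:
$d = 21$ ($d = 3 + \left(-1\right) \left(-3\right) 6 = 3 + 3 \cdot 6 = 3 + 18 = 21$)
$M{\left(f \right)} = f^{2} + 8 f$
$\left(P{\left(-11 \right)} - \left(\frac{M{\left(-2 \right)}}{36} + \frac{d}{7}\right)\right)^{2} = \left(\left(6 - 11\right) - \left(\frac{\left(-2\right) \left(8 - 2\right)}{36} + \frac{21}{7}\right)\right)^{2} = \left(-5 - \left(\left(-2\right) 6 \cdot \frac{1}{36} + 21 \cdot \frac{1}{7}\right)\right)^{2} = \left(-5 - \left(\left(-12\right) \frac{1}{36} + 3\right)\right)^{2} = \left(-5 - \left(- \frac{1}{3} + 3\right)\right)^{2} = \left(-5 - \frac{8}{3}\right)^{2} = \left(- \frac{23}{3}\right)^{2} = \frac{529}{9}$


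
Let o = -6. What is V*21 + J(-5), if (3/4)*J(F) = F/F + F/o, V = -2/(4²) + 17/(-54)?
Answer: -163/24 ≈ -6.7917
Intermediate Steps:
V = -95/216 (V = -2/16 + 17*(-1/54) = -2*1/16 - 17/54 = -⅛ - 17/54 = -95/216 ≈ -0.43981)
J(F) = 4/3 - 2*F/9 (J(F) = 4*(F/F + F/(-6))/3 = 4*(1 + F*(-⅙))/3 = 4*(1 - F/6)/3 = 4/3 - 2*F/9)
V*21 + J(-5) = -95/216*21 + (4/3 - 2/9*(-5)) = -665/72 + (4/3 + 10/9) = -665/72 + 22/9 = -163/24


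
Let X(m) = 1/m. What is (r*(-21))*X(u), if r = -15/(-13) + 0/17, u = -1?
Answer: 315/13 ≈ 24.231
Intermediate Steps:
r = 15/13 (r = -15*(-1/13) + 0*(1/17) = 15/13 + 0 = 15/13 ≈ 1.1538)
(r*(-21))*X(u) = ((15/13)*(-21))/(-1) = -315/13*(-1) = 315/13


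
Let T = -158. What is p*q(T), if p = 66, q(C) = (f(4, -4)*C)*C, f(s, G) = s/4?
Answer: 1647624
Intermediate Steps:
f(s, G) = s/4 (f(s, G) = s*(1/4) = s/4)
q(C) = C**2 (q(C) = (((1/4)*4)*C)*C = (1*C)*C = C*C = C**2)
p*q(T) = 66*(-158)**2 = 66*24964 = 1647624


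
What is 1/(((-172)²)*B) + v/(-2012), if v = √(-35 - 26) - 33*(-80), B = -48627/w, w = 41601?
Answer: -316494832061/241202109168 - I*√61/2012 ≈ -1.3122 - 0.0038818*I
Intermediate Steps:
B = -16209/13867 (B = -48627/41601 = -48627*1/41601 = -16209/13867 ≈ -1.1689)
v = 2640 + I*√61 (v = √(-61) + 2640 = I*√61 + 2640 = 2640 + I*√61 ≈ 2640.0 + 7.8102*I)
1/(((-172)²)*B) + v/(-2012) = 1/(((-172)²)*(-16209/13867)) + (2640 + I*√61)/(-2012) = -13867/16209/29584 + (2640 + I*√61)*(-1/2012) = (1/29584)*(-13867/16209) + (-660/503 - I*√61/2012) = -13867/479527056 + (-660/503 - I*√61/2012) = -316494832061/241202109168 - I*√61/2012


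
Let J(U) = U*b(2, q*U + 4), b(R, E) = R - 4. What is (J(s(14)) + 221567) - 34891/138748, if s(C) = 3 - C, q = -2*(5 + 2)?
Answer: 30744995681/138748 ≈ 2.2159e+5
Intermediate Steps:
q = -14 (q = -2*7 = -14)
b(R, E) = -4 + R
J(U) = -2*U (J(U) = U*(-4 + 2) = U*(-2) = -2*U)
(J(s(14)) + 221567) - 34891/138748 = (-2*(3 - 1*14) + 221567) - 34891/138748 = (-2*(3 - 14) + 221567) - 34891*1/138748 = (-2*(-11) + 221567) - 34891/138748 = (22 + 221567) - 34891/138748 = 221589 - 34891/138748 = 30744995681/138748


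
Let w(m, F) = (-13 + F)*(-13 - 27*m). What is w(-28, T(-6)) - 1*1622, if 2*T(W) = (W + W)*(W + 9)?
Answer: -24655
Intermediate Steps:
T(W) = W*(9 + W) (T(W) = ((W + W)*(W + 9))/2 = ((2*W)*(9 + W))/2 = (2*W*(9 + W))/2 = W*(9 + W))
w(-28, T(-6)) - 1*1622 = (169 - (-78)*(9 - 6) + 351*(-28) - 27*(-6*(9 - 6))*(-28)) - 1*1622 = (169 - (-78)*3 - 9828 - 27*(-6*3)*(-28)) - 1622 = (169 - 13*(-18) - 9828 - 27*(-18)*(-28)) - 1622 = (169 + 234 - 9828 - 13608) - 1622 = -23033 - 1622 = -24655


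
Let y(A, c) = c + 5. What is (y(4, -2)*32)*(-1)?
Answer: -96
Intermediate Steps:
y(A, c) = 5 + c
(y(4, -2)*32)*(-1) = ((5 - 2)*32)*(-1) = (3*32)*(-1) = 96*(-1) = -96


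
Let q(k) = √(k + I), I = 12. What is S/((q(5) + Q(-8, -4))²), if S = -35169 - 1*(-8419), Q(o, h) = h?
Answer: -882750 - 214000*√17 ≈ -1.7651e+6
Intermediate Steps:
q(k) = √(12 + k) (q(k) = √(k + 12) = √(12 + k))
S = -26750 (S = -35169 + 8419 = -26750)
S/((q(5) + Q(-8, -4))²) = -26750/(√(12 + 5) - 4)² = -26750/(√17 - 4)² = -26750/(-4 + √17)²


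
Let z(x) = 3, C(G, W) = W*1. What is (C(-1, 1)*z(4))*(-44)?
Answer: -132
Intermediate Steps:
C(G, W) = W
(C(-1, 1)*z(4))*(-44) = (1*3)*(-44) = 3*(-44) = -132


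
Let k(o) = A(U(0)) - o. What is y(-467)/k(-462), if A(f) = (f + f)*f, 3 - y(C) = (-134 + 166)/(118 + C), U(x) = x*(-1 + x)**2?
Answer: 1079/161238 ≈ 0.0066920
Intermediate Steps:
y(C) = 3 - 32/(118 + C) (y(C) = 3 - (-134 + 166)/(118 + C) = 3 - 32/(118 + C))
A(f) = 2*f**2 (A(f) = (2*f)*f = 2*f**2)
k(o) = -o (k(o) = 2*(0*(-1 + 0)**2)**2 - o = 2*(0*(-1)**2)**2 - o = 2*(0*1)**2 - o = 2*0**2 - o = 2*0 - o = 0 - o = -o)
y(-467)/k(-462) = ((322 + 3*(-467))/(118 - 467))/((-1*(-462))) = ((322 - 1401)/(-349))/462 = -1/349*(-1079)*(1/462) = (1079/349)*(1/462) = 1079/161238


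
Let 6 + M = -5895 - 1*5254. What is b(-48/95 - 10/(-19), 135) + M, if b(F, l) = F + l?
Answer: -1046898/95 ≈ -11020.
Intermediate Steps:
M = -11155 (M = -6 + (-5895 - 1*5254) = -6 + (-5895 - 5254) = -6 - 11149 = -11155)
b(-48/95 - 10/(-19), 135) + M = ((-48/95 - 10/(-19)) + 135) - 11155 = ((-48*1/95 - 10*(-1/19)) + 135) - 11155 = ((-48/95 + 10/19) + 135) - 11155 = (2/95 + 135) - 11155 = 12827/95 - 11155 = -1046898/95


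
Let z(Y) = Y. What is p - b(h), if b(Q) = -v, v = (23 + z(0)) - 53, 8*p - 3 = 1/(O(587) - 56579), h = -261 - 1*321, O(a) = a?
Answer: -13270105/447936 ≈ -29.625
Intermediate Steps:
h = -582 (h = -261 - 321 = -582)
p = 167975/447936 (p = 3/8 + 1/(8*(587 - 56579)) = 3/8 + (⅛)/(-55992) = 3/8 + (⅛)*(-1/55992) = 3/8 - 1/447936 = 167975/447936 ≈ 0.37500)
v = -30 (v = (23 + 0) - 53 = 23 - 53 = -30)
b(Q) = 30 (b(Q) = -1*(-30) = 30)
p - b(h) = 167975/447936 - 1*30 = 167975/447936 - 30 = -13270105/447936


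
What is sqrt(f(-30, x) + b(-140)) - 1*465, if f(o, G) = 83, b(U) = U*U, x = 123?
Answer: -465 + 81*sqrt(3) ≈ -324.70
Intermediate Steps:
b(U) = U**2
sqrt(f(-30, x) + b(-140)) - 1*465 = sqrt(83 + (-140)**2) - 1*465 = sqrt(83 + 19600) - 465 = sqrt(19683) - 465 = 81*sqrt(3) - 465 = -465 + 81*sqrt(3)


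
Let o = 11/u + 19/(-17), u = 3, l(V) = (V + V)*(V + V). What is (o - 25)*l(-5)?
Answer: -114500/51 ≈ -2245.1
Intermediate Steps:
l(V) = 4*V² (l(V) = (2*V)*(2*V) = 4*V²)
o = 130/51 (o = 11/3 + 19/(-17) = 11*(⅓) + 19*(-1/17) = 11/3 - 19/17 = 130/51 ≈ 2.5490)
(o - 25)*l(-5) = (130/51 - 25)*(4*(-5)²) = -4580*25/51 = -1145/51*100 = -114500/51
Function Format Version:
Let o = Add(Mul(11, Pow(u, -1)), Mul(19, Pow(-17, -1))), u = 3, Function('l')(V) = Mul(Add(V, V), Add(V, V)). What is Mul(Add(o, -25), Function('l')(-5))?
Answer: Rational(-114500, 51) ≈ -2245.1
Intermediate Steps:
Function('l')(V) = Mul(4, Pow(V, 2)) (Function('l')(V) = Mul(Mul(2, V), Mul(2, V)) = Mul(4, Pow(V, 2)))
o = Rational(130, 51) (o = Add(Mul(11, Pow(3, -1)), Mul(19, Pow(-17, -1))) = Add(Mul(11, Rational(1, 3)), Mul(19, Rational(-1, 17))) = Add(Rational(11, 3), Rational(-19, 17)) = Rational(130, 51) ≈ 2.5490)
Mul(Add(o, -25), Function('l')(-5)) = Mul(Add(Rational(130, 51), -25), Mul(4, Pow(-5, 2))) = Mul(Rational(-1145, 51), Mul(4, 25)) = Mul(Rational(-1145, 51), 100) = Rational(-114500, 51)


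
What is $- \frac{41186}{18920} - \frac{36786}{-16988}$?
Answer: $- \frac{459581}{40176620} \approx -0.011439$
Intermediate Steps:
$- \frac{41186}{18920} - \frac{36786}{-16988} = \left(-41186\right) \frac{1}{18920} - - \frac{18393}{8494} = - \frac{20593}{9460} + \frac{18393}{8494} = - \frac{459581}{40176620}$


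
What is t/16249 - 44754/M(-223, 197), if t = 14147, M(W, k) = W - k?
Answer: 122191581/1137430 ≈ 107.43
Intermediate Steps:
t/16249 - 44754/M(-223, 197) = 14147/16249 - 44754/(-223 - 1*197) = 14147*(1/16249) - 44754/(-223 - 197) = 14147/16249 - 44754/(-420) = 14147/16249 - 44754*(-1/420) = 14147/16249 + 7459/70 = 122191581/1137430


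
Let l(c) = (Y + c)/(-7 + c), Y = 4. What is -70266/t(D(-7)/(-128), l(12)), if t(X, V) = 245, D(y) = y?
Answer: -1434/5 ≈ -286.80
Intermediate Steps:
l(c) = (4 + c)/(-7 + c)
-70266/t(D(-7)/(-128), l(12)) = -70266/245 = -70266*1/245 = -1434/5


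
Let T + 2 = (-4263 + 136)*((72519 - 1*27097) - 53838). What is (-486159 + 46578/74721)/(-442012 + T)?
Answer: -12108746687/854081403926 ≈ -0.014178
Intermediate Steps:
T = 34732830 (T = -2 + (-4263 + 136)*((72519 - 1*27097) - 53838) = -2 - 4127*((72519 - 27097) - 53838) = -2 - 4127*(45422 - 53838) = -2 - 4127*(-8416) = -2 + 34732832 = 34732830)
(-486159 + 46578/74721)/(-442012 + T) = (-486159 + 46578/74721)/(-442012 + 34732830) = (-486159 + 46578*(1/74721))/34290818 = (-486159 + 15526/24907)*(1/34290818) = -12108746687/24907*1/34290818 = -12108746687/854081403926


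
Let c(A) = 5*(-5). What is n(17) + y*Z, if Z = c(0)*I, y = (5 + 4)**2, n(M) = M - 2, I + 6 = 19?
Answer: -26310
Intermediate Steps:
I = 13 (I = -6 + 19 = 13)
n(M) = -2 + M
c(A) = -25
y = 81 (y = 9**2 = 81)
Z = -325 (Z = -25*13 = -325)
n(17) + y*Z = (-2 + 17) + 81*(-325) = 15 - 26325 = -26310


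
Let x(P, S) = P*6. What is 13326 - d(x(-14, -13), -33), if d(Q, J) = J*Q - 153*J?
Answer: 5505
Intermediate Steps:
x(P, S) = 6*P
d(Q, J) = -153*J + J*Q
13326 - d(x(-14, -13), -33) = 13326 - (-33)*(-153 + 6*(-14)) = 13326 - (-33)*(-153 - 84) = 13326 - (-33)*(-237) = 13326 - 1*7821 = 13326 - 7821 = 5505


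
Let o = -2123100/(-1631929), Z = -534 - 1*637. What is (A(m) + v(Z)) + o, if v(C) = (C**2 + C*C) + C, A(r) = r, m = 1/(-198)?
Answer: 885778152687833/323121942 ≈ 2.7413e+6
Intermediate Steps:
Z = -1171 (Z = -534 - 637 = -1171)
m = -1/198 ≈ -0.0050505
v(C) = C + 2*C**2 (v(C) = (C**2 + C**2) + C = 2*C**2 + C = C + 2*C**2)
o = 2123100/1631929 (o = -2123100*(-1/1631929) = 2123100/1631929 ≈ 1.3010)
(A(m) + v(Z)) + o = (-1/198 - 1171*(1 + 2*(-1171))) + 2123100/1631929 = (-1/198 - 1171*(1 - 2342)) + 2123100/1631929 = (-1/198 - 1171*(-2341)) + 2123100/1631929 = (-1/198 + 2741311) + 2123100/1631929 = 542779577/198 + 2123100/1631929 = 885778152687833/323121942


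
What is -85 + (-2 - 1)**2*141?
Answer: 1184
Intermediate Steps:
-85 + (-2 - 1)**2*141 = -85 + (-3)**2*141 = -85 + 9*141 = -85 + 1269 = 1184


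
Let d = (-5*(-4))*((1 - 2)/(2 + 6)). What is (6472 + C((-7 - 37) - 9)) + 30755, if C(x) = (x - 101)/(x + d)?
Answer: 4132505/111 ≈ 37230.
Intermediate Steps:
d = -5/2 (d = 20*(-1/8) = 20*(-1*⅛) = 20*(-⅛) = -5/2 ≈ -2.5000)
C(x) = (-101 + x)/(-5/2 + x) (C(x) = (x - 101)/(x - 5/2) = (-101 + x)/(-5/2 + x))
(6472 + C((-7 - 37) - 9)) + 30755 = (6472 + 2*(-101 + ((-7 - 37) - 9))/(-5 + 2*((-7 - 37) - 9))) + 30755 = (6472 + 2*(-101 + (-44 - 9))/(-5 + 2*(-44 - 9))) + 30755 = (6472 + 2*(-101 - 53)/(-5 + 2*(-53))) + 30755 = (6472 + 2*(-154)/(-5 - 106)) + 30755 = (6472 + 2*(-154)/(-111)) + 30755 = (6472 + 2*(-1/111)*(-154)) + 30755 = (6472 + 308/111) + 30755 = 718700/111 + 30755 = 4132505/111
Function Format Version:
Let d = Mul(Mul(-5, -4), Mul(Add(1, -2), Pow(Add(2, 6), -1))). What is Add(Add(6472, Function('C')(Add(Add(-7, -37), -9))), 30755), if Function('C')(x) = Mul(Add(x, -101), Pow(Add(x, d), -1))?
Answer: Rational(4132505, 111) ≈ 37230.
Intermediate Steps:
d = Rational(-5, 2) (d = Mul(20, Mul(-1, Pow(8, -1))) = Mul(20, Mul(-1, Rational(1, 8))) = Mul(20, Rational(-1, 8)) = Rational(-5, 2) ≈ -2.5000)
Function('C')(x) = Mul(Pow(Add(Rational(-5, 2), x), -1), Add(-101, x)) (Function('C')(x) = Mul(Add(x, -101), Pow(Add(x, Rational(-5, 2)), -1)) = Mul(Add(-101, x), Pow(Add(Rational(-5, 2), x), -1)) = Mul(Pow(Add(Rational(-5, 2), x), -1), Add(-101, x)))
Add(Add(6472, Function('C')(Add(Add(-7, -37), -9))), 30755) = Add(Add(6472, Mul(2, Pow(Add(-5, Mul(2, Add(Add(-7, -37), -9))), -1), Add(-101, Add(Add(-7, -37), -9)))), 30755) = Add(Add(6472, Mul(2, Pow(Add(-5, Mul(2, Add(-44, -9))), -1), Add(-101, Add(-44, -9)))), 30755) = Add(Add(6472, Mul(2, Pow(Add(-5, Mul(2, -53)), -1), Add(-101, -53))), 30755) = Add(Add(6472, Mul(2, Pow(Add(-5, -106), -1), -154)), 30755) = Add(Add(6472, Mul(2, Pow(-111, -1), -154)), 30755) = Add(Add(6472, Mul(2, Rational(-1, 111), -154)), 30755) = Add(Add(6472, Rational(308, 111)), 30755) = Add(Rational(718700, 111), 30755) = Rational(4132505, 111)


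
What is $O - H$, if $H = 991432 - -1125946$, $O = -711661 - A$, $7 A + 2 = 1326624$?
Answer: $- \frac{21129895}{7} \approx -3.0186 \cdot 10^{6}$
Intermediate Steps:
$A = \frac{1326622}{7}$ ($A = - \frac{2}{7} + \frac{1}{7} \cdot 1326624 = - \frac{2}{7} + \frac{1326624}{7} = \frac{1326622}{7} \approx 1.8952 \cdot 10^{5}$)
$O = - \frac{6308249}{7}$ ($O = -711661 - \frac{1326622}{7} = - \frac{6308249}{7} \approx -9.0118 \cdot 10^{5}$)
$H = 2117378$ ($H = 991432 + 1125946 = 2117378$)
$O - H = - \frac{6308249}{7} - 2117378 = - \frac{21129895}{7}$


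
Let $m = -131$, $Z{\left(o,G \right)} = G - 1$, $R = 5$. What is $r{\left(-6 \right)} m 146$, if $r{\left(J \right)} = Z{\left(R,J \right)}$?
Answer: $133882$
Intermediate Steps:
$Z{\left(o,G \right)} = -1 + G$
$r{\left(J \right)} = -1 + J$
$r{\left(-6 \right)} m 146 = \left(-1 - 6\right) \left(-131\right) 146 = \left(-7\right) \left(-131\right) 146 = 917 \cdot 146 = 133882$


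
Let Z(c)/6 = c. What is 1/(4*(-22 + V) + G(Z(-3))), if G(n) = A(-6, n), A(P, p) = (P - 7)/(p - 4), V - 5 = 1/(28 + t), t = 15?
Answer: -946/63681 ≈ -0.014855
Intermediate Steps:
Z(c) = 6*c
V = 216/43 (V = 5 + 1/(28 + 15) = 5 + 1/43 = 216/43 ≈ 5.0233)
A(P, p) = (-7 + P)/(-4 + p)
G(n) = -13/(-4 + n) (G(n) = (-7 - 6)/(-4 + n) = -13/(-4 + n))
1/(4*(-22 + V) + G(Z(-3))) = 1/(4*(-22 + 216/43) - 13/(-4 + 6*(-3))) = 1/(4*(-730/43) - 13/(-4 - 18)) = 1/(-2920/43 - 13/(-22)) = 1/(-2920/43 - 13*(-1/22)) = 1/(-2920/43 + 13/22) = 1/(-63681/946) = -946/63681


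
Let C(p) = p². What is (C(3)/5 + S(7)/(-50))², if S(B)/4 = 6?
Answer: 1089/625 ≈ 1.7424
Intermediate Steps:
S(B) = 24 (S(B) = 4*6 = 24)
(C(3)/5 + S(7)/(-50))² = (3²/5 + 24/(-50))² = (9*(⅕) + 24*(-1/50))² = (9/5 - 12/25)² = (33/25)² = 1089/625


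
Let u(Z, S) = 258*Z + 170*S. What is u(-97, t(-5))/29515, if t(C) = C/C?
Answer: -24856/29515 ≈ -0.84215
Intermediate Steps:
t(C) = 1
u(Z, S) = 170*S + 258*Z
u(-97, t(-5))/29515 = (170*1 + 258*(-97))/29515 = (170 - 25026)*(1/29515) = -24856*1/29515 = -24856/29515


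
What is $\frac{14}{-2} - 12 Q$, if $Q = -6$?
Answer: $65$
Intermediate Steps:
$\frac{14}{-2} - 12 Q = \frac{14}{-2} - -72 = 14 \left(- \frac{1}{2}\right) + 72 = -7 + 72 = 65$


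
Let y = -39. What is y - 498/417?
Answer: -5587/139 ≈ -40.194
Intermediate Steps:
y - 498/417 = -39 - 498/417 = -39 + (1/417)*(-498) = -39 - 166/139 = -5587/139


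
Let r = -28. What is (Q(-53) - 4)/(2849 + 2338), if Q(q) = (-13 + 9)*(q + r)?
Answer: 320/5187 ≈ 0.061693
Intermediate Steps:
Q(q) = 112 - 4*q (Q(q) = (-13 + 9)*(q - 28) = -4*(-28 + q) = 112 - 4*q)
(Q(-53) - 4)/(2849 + 2338) = ((112 - 4*(-53)) - 4)/(2849 + 2338) = ((112 + 212) - 4)/5187 = (324 - 4)*(1/5187) = 320*(1/5187) = 320/5187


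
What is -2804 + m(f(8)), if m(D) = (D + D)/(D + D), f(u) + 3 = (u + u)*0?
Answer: -2803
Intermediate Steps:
f(u) = -3 (f(u) = -3 + (u + u)*0 = -3 + (2*u)*0 = -3 + 0 = -3)
m(D) = 1 (m(D) = (2*D)/((2*D)) = (2*D)*(1/(2*D)) = 1)
-2804 + m(f(8)) = -2804 + 1 = -2803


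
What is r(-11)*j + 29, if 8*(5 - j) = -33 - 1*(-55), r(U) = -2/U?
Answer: 647/22 ≈ 29.409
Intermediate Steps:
j = 9/4 (j = 5 - (-33 - 1*(-55))/8 = 5 - (-33 + 55)/8 = 5 - ⅛*22 = 5 - 11/4 = 9/4 ≈ 2.2500)
r(-11)*j + 29 = -2/(-11)*(9/4) + 29 = -2*(-1/11)*(9/4) + 29 = (2/11)*(9/4) + 29 = 9/22 + 29 = 647/22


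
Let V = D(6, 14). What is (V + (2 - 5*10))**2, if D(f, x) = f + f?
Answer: 1296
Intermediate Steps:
D(f, x) = 2*f
V = 12 (V = 2*6 = 12)
(V + (2 - 5*10))**2 = (12 + (2 - 5*10))**2 = (12 + (2 - 50))**2 = (12 - 48)**2 = (-36)**2 = 1296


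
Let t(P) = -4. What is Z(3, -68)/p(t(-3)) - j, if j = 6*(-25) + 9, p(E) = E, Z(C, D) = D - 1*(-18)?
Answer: 307/2 ≈ 153.50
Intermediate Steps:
Z(C, D) = 18 + D (Z(C, D) = D + 18 = 18 + D)
j = -141 (j = -150 + 9 = -141)
Z(3, -68)/p(t(-3)) - j = (18 - 68)/(-4) - 1*(-141) = -50*(-¼) + 141 = 25/2 + 141 = 307/2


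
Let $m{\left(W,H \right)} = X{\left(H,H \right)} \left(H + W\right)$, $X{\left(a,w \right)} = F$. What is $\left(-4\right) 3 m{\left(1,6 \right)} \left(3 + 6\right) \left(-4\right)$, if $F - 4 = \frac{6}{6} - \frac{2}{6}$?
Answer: $14112$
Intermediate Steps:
$F = \frac{14}{3}$ ($F = 4 + \left(\frac{6}{6} - \frac{2}{6}\right) = 4 + \left(6 \cdot \frac{1}{6} - \frac{1}{3}\right) = 4 + \left(1 - \frac{1}{3}\right) = 4 + \frac{2}{3} = \frac{14}{3} \approx 4.6667$)
$X{\left(a,w \right)} = \frac{14}{3}$
$m{\left(W,H \right)} = \frac{14 H}{3} + \frac{14 W}{3}$ ($m{\left(W,H \right)} = \frac{14 \left(H + W\right)}{3} = \frac{14 H}{3} + \frac{14 W}{3}$)
$\left(-4\right) 3 m{\left(1,6 \right)} \left(3 + 6\right) \left(-4\right) = \left(-4\right) 3 \left(\frac{14}{3} \cdot 6 + \frac{14}{3} \cdot 1\right) \left(3 + 6\right) \left(-4\right) = - 12 \left(28 + \frac{14}{3}\right) 9 \left(-4\right) = \left(-12\right) \frac{98}{3} \left(-36\right) = \left(-392\right) \left(-36\right) = 14112$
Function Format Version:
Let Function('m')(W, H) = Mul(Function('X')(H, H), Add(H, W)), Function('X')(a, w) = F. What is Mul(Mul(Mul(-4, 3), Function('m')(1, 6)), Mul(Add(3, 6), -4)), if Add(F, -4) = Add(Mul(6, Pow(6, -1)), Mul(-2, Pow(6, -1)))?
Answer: 14112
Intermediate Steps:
F = Rational(14, 3) (F = Add(4, Add(Mul(6, Pow(6, -1)), Mul(-2, Pow(6, -1)))) = Add(4, Add(Mul(6, Rational(1, 6)), Mul(-2, Rational(1, 6)))) = Add(4, Add(1, Rational(-1, 3))) = Add(4, Rational(2, 3)) = Rational(14, 3) ≈ 4.6667)
Function('X')(a, w) = Rational(14, 3)
Function('m')(W, H) = Add(Mul(Rational(14, 3), H), Mul(Rational(14, 3), W)) (Function('m')(W, H) = Mul(Rational(14, 3), Add(H, W)) = Add(Mul(Rational(14, 3), H), Mul(Rational(14, 3), W)))
Mul(Mul(Mul(-4, 3), Function('m')(1, 6)), Mul(Add(3, 6), -4)) = Mul(Mul(Mul(-4, 3), Add(Mul(Rational(14, 3), 6), Mul(Rational(14, 3), 1))), Mul(Add(3, 6), -4)) = Mul(Mul(-12, Add(28, Rational(14, 3))), Mul(9, -4)) = Mul(Mul(-12, Rational(98, 3)), -36) = Mul(-392, -36) = 14112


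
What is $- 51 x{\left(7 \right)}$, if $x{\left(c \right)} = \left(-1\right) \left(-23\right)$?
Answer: $-1173$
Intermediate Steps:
$x{\left(c \right)} = 23$
$- 51 x{\left(7 \right)} = \left(-51\right) 23 = -1173$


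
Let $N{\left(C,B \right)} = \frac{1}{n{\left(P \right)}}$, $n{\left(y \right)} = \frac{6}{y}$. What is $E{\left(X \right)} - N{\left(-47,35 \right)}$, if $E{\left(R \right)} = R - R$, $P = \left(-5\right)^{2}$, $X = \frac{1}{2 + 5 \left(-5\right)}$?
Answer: $- \frac{25}{6} \approx -4.1667$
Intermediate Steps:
$X = - \frac{1}{23}$ ($X = \frac{1}{2 - 25} = \frac{1}{-23} = - \frac{1}{23} \approx -0.043478$)
$P = 25$
$E{\left(R \right)} = 0$
$N{\left(C,B \right)} = \frac{25}{6}$ ($N{\left(C,B \right)} = \frac{1}{6 \cdot \frac{1}{25}} = \frac{1}{\frac{6}{25}} = \frac{25}{6}$)
$E{\left(X \right)} - N{\left(-47,35 \right)} = 0 - \frac{25}{6} = - \frac{25}{6}$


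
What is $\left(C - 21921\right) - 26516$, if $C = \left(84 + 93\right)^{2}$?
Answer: $-17108$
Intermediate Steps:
$C = 31329$ ($C = 177^{2} = 31329$)
$\left(C - 21921\right) - 26516 = \left(31329 - 21921\right) - 26516 = 9408 - 26516 = -17108$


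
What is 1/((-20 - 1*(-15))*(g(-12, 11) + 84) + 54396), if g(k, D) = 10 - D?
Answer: 1/53981 ≈ 1.8525e-5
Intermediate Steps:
1/((-20 - 1*(-15))*(g(-12, 11) + 84) + 54396) = 1/((-20 - 1*(-15))*((10 - 1*11) + 84) + 54396) = 1/((-20 + 15)*((10 - 11) + 84) + 54396) = 1/(-5*(-1 + 84) + 54396) = 1/(-5*83 + 54396) = 1/(-415 + 54396) = 1/53981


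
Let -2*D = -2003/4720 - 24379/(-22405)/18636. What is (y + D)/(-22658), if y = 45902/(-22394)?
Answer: 4054996900058639/49999182012448541760 ≈ 8.1101e-5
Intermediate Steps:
y = -22951/11197 (y = 45902*(-1/22394) = -22951/11197 ≈ -2.0497)
D = 41810835493/197078681760 (D = -(-2003/4720 - 24379/(-22405)/18636)/2 = -(-2003*1/4720 - 24379*(-1/22405)*(1/18636))/2 = -(-2003/4720 + (24379/22405)*(1/18636))/2 = -(-2003/4720 + 24379/417539580)/2 = -½*(-41810835493/98539340880) = 41810835493/197078681760 ≈ 0.21215)
(y + D)/(-22658) = (-22951/11197 + 41810835493/197078681760)/(-22658) = -4054996900058639/2206689999666720*(-1/22658) = 4054996900058639/49999182012448541760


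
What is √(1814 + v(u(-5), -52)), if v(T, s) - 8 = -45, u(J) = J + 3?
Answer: √1777 ≈ 42.154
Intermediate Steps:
u(J) = 3 + J
v(T, s) = -37 (v(T, s) = 8 - 45 = -37)
√(1814 + v(u(-5), -52)) = √(1814 - 37) = √1777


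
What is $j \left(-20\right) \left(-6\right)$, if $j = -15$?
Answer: $-1800$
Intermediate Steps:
$j \left(-20\right) \left(-6\right) = \left(-15\right) \left(-20\right) \left(-6\right) = 300 \left(-6\right) = -1800$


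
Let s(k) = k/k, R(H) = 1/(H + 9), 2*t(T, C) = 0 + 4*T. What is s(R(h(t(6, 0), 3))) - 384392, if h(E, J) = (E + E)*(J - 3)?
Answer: -384391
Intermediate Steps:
t(T, C) = 2*T (t(T, C) = (0 + 4*T)/2 = (4*T)/2 = 2*T)
h(E, J) = 2*E*(-3 + J) (h(E, J) = (2*E)*(-3 + J) = 2*E*(-3 + J))
R(H) = 1/(9 + H)
s(k) = 1
s(R(h(t(6, 0), 3))) - 384392 = 1 - 384392 = -384391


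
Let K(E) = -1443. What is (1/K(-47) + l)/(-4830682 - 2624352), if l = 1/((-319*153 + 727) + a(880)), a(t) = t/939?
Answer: 46501217/485665826270426880 ≈ 9.5747e-11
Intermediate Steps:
a(t) = t/939 (a(t) = t*(1/939) = t/939)
l = -939/45146240 (l = 1/((-319*153 + 727) + (1/939)*880) = 1/((-48807 + 727) + 880/939) = 1/(-48080 + 880/939) = 1/(-45146240/939) = -939/45146240 ≈ -2.0799e-5)
(1/K(-47) + l)/(-4830682 - 2624352) = (1/(-1443) - 939/45146240)/(-4830682 - 2624352) = (-1/1443 - 939/45146240)/(-7455034) = -46501217/65146024320*(-1/7455034) = 46501217/485665826270426880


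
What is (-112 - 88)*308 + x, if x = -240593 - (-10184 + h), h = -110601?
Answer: -181408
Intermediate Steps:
x = -119808 (x = -240593 - (-10184 - 110601) = -240593 - 1*(-120785) = -240593 + 120785 = -119808)
(-112 - 88)*308 + x = (-112 - 88)*308 - 119808 = -200*308 - 119808 = -61600 - 119808 = -181408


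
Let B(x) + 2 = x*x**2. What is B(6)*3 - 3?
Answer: 639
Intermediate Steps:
B(x) = -2 + x**3 (B(x) = -2 + x*x**2 = -2 + x**3)
B(6)*3 - 3 = (-2 + 6**3)*3 - 3 = (-2 + 216)*3 - 3 = 214*3 - 3 = 642 - 3 = 639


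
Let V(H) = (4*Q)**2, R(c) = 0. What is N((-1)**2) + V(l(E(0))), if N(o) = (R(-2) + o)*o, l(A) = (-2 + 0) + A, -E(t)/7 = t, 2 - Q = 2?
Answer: 1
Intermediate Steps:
Q = 0 (Q = 2 - 1*2 = 2 - 2 = 0)
E(t) = -7*t
l(A) = -2 + A
N(o) = o**2 (N(o) = (0 + o)*o = o*o = o**2)
V(H) = 0 (V(H) = (4*0)**2 = 0**2 = 0)
N((-1)**2) + V(l(E(0))) = ((-1)**2)**2 + 0 = 1**2 + 0 = 1 + 0 = 1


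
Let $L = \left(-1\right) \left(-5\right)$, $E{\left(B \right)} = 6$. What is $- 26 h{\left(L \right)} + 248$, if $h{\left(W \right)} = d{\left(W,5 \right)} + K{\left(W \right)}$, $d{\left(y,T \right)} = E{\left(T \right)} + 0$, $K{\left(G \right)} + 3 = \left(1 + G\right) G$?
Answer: $-610$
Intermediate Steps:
$K{\left(G \right)} = -3 + G \left(1 + G\right)$ ($K{\left(G \right)} = -3 + \left(1 + G\right) G = -3 + G \left(1 + G\right)$)
$d{\left(y,T \right)} = 6$ ($d{\left(y,T \right)} = 6 + 0 = 6$)
$L = 5$
$h{\left(W \right)} = 3 + W + W^{2}$ ($h{\left(W \right)} = 6 + \left(-3 + W + W^{2}\right) = 3 + W + W^{2}$)
$- 26 h{\left(L \right)} + 248 = - 26 \left(3 + 5 + 5^{2}\right) + 248 = - 26 \left(3 + 5 + 25\right) + 248 = \left(-26\right) 33 + 248 = -858 + 248 = -610$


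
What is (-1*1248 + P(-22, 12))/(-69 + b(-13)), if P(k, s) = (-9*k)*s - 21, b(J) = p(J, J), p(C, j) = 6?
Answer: -123/7 ≈ -17.571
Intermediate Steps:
b(J) = 6
P(k, s) = -21 - 9*k*s (P(k, s) = -9*k*s - 21 = -21 - 9*k*s)
(-1*1248 + P(-22, 12))/(-69 + b(-13)) = (-1*1248 + (-21 - 9*(-22)*12))/(-69 + 6) = (-1248 + (-21 + 2376))/(-63) = -(-1248 + 2355)/63 = -1/63*1107 = -123/7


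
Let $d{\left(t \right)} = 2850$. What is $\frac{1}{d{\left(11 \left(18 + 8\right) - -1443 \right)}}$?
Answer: $\frac{1}{2850} \approx 0.00035088$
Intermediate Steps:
$\frac{1}{d{\left(11 \left(18 + 8\right) - -1443 \right)}} = \frac{1}{2850}$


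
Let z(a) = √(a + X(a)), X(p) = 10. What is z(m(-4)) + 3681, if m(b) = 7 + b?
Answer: 3681 + √13 ≈ 3684.6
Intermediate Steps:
z(a) = √(10 + a) (z(a) = √(a + 10) = √(10 + a))
z(m(-4)) + 3681 = √(10 + (7 - 4)) + 3681 = √(10 + 3) + 3681 = √13 + 3681 = 3681 + √13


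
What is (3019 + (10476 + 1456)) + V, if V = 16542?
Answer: 31493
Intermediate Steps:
(3019 + (10476 + 1456)) + V = (3019 + (10476 + 1456)) + 16542 = (3019 + 11932) + 16542 = 14951 + 16542 = 31493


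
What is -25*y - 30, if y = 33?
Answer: -855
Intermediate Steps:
-25*y - 30 = -25*33 - 30 = -825 - 30 = -855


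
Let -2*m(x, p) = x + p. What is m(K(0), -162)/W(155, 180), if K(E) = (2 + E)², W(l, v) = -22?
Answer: -79/22 ≈ -3.5909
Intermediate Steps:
m(x, p) = -p/2 - x/2 (m(x, p) = -(x + p)/2 = -(p + x)/2 = -p/2 - x/2)
m(K(0), -162)/W(155, 180) = (-½*(-162) - (2 + 0)²/2)/(-22) = (81 - ½*2²)*(-1/22) = (81 - ½*4)*(-1/22) = (81 - 2)*(-1/22) = 79*(-1/22) = -79/22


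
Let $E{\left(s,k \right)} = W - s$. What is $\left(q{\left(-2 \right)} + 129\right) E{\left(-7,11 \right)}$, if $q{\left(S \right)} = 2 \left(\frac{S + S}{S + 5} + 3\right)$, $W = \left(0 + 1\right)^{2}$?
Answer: $\frac{3176}{3} \approx 1058.7$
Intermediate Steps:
$W = 1$ ($W = 1^{2} = 1$)
$q{\left(S \right)} = 6 + \frac{4 S}{5 + S}$ ($q{\left(S \right)} = 2 \left(\frac{2 S}{5 + S} + 3\right) = 2 \left(3 + \frac{2 S}{5 + S}\right) = 6 + \frac{4 S}{5 + S}$)
$E{\left(s,k \right)} = 1 - s$
$\left(q{\left(-2 \right)} + 129\right) E{\left(-7,11 \right)} = \left(\frac{10 \left(3 - 2\right)}{5 - 2} + 129\right) \left(1 - -7\right) = \left(10 \cdot \frac{1}{3} \cdot 1 + 129\right) \left(1 + 7\right) = \left(10 \cdot \frac{1}{3} \cdot 1 + 129\right) 8 = \left(\frac{10}{3} + 129\right) 8 = \frac{397}{3} \cdot 8 = \frac{3176}{3}$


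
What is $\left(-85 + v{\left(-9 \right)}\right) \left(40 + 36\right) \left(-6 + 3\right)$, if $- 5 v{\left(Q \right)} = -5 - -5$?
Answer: $19380$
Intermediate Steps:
$v{\left(Q \right)} = 0$ ($v{\left(Q \right)} = - \frac{-5 - -5}{5} = - \frac{-5 + 5}{5} = \left(- \frac{1}{5}\right) 0 = 0$)
$\left(-85 + v{\left(-9 \right)}\right) \left(40 + 36\right) \left(-6 + 3\right) = \left(-85 + 0\right) \left(40 + 36\right) \left(-6 + 3\right) = - 85 \cdot 76 \left(-3\right) = \left(-85\right) \left(-228\right) = 19380$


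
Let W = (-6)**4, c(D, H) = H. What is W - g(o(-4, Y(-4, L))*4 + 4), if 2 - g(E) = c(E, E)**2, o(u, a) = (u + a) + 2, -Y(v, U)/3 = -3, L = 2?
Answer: 2318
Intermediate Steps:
Y(v, U) = 9 (Y(v, U) = -3*(-3) = 9)
o(u, a) = 2 + a + u (o(u, a) = (a + u) + 2 = 2 + a + u)
g(E) = 2 - E**2
W = 1296
W - g(o(-4, Y(-4, L))*4 + 4) = 1296 - (2 - ((2 + 9 - 4)*4 + 4)**2) = 1296 - (2 - (7*4 + 4)**2) = 1296 - (2 - (28 + 4)**2) = 1296 - (2 - 1*32**2) = 1296 - (2 - 1*1024) = 1296 - (2 - 1024) = 1296 - 1*(-1022) = 1296 + 1022 = 2318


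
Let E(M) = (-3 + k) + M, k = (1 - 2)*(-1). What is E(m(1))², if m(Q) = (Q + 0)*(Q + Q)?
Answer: 0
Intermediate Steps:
k = 1 (k = -1*(-1) = 1)
m(Q) = 2*Q² (m(Q) = Q*(2*Q) = 2*Q²)
E(M) = -2 + M (E(M) = (-3 + 1) + M = -2 + M)
E(m(1))² = (-2 + 2*1²)² = (-2 + 2*1)² = (-2 + 2)² = 0² = 0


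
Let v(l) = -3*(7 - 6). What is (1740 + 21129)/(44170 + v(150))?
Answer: 22869/44167 ≈ 0.51779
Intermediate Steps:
v(l) = -3 (v(l) = -3*1 = -3)
(1740 + 21129)/(44170 + v(150)) = (1740 + 21129)/(44170 - 3) = 22869/44167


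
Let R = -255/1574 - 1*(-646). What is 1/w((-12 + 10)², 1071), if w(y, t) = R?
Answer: 1574/1016549 ≈ 0.0015484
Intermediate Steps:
R = 1016549/1574 (R = -255*1/1574 + 646 = -255/1574 + 646 = 1016549/1574 ≈ 645.84)
w(y, t) = 1016549/1574
1/w((-12 + 10)², 1071) = 1/(1016549/1574) = 1574/1016549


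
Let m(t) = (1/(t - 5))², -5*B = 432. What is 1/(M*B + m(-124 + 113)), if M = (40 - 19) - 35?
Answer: 1280/1548293 ≈ 0.00082672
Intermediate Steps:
B = -432/5 (B = -⅕*432 = -432/5 ≈ -86.400)
M = -14 (M = 21 - 35 = -14)
m(t) = (-5 + t)⁻² (m(t) = (1/(-5 + t))² = (-5 + t)⁻²)
1/(M*B + m(-124 + 113)) = 1/(-14*(-432/5) + (-5 + (-124 + 113))⁻²) = 1/(6048/5 + (-5 - 11)⁻²) = 1/(6048/5 + (-16)⁻²) = 1/(6048/5 + 1/256) = 1/(1548293/1280) = 1280/1548293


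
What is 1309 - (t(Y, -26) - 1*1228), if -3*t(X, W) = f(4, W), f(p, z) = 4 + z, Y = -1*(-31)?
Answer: 7589/3 ≈ 2529.7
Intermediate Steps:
Y = 31
t(X, W) = -4/3 - W/3 (t(X, W) = -(4 + W)/3 = -4/3 - W/3)
1309 - (t(Y, -26) - 1*1228) = 1309 - ((-4/3 - 1/3*(-26)) - 1*1228) = 1309 - ((-4/3 + 26/3) - 1228) = 1309 - (22/3 - 1228) = 1309 - 1*(-3662/3) = 1309 + 3662/3 = 7589/3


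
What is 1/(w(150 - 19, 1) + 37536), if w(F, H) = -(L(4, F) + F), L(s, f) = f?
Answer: 1/37274 ≈ 2.6828e-5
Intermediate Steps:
w(F, H) = -2*F (w(F, H) = -(F + F) = -2*F)
1/(w(150 - 19, 1) + 37536) = 1/(-2*(150 - 19) + 37536) = 1/(-2*131 + 37536) = 1/(-262 + 37536) = 1/37274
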